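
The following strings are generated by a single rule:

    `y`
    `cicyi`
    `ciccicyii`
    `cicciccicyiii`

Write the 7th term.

Each term wraps the previous one in cic on the left and i on the right.
From cicciccicyiii, 3 further steps: cicciccicyiii → ciccicciccicyiiii → cicciccicciccicyiiiii → (answer).

ciccicciccicciccicyiiiiii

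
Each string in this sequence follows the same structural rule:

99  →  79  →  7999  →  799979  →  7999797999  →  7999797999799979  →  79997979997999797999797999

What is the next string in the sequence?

799979799979997979997979997999797999799979

This is a Fibonacci-style word recurrence s(k) = s(k−1)·s(k−2): e.g. 79·99 = 7999.
So term 8 is 79997979997999797999797999·7999797999799979.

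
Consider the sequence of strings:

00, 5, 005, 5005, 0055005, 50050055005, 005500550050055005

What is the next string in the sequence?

From term 3 onward, concatenate the second-to-last term with the last: 00·5 = 005, 5·005 = 5005, …
Continuing: 50050055005 · 005500550050055005 gives term 8.

50050055005005500550050055005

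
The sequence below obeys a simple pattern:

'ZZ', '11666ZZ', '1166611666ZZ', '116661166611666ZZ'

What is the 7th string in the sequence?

Each term is the previous one with 11666 prepended.
From 116661166611666ZZ, 3 further steps: 116661166611666ZZ → 11666116661166611666ZZ → 1166611666116661166611666ZZ → (answer).

116661166611666116661166611666ZZ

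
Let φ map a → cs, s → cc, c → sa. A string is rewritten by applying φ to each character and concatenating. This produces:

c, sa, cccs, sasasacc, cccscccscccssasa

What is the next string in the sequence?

sasasaccsasasaccsasasacccccscccs

Applying the rule to each of the 16 symbols of cccscccscccssasa gives the pieces sa sa sa cc sa sa sa cc sa sa sa cc cc cs cc cs, which concatenate to the answer.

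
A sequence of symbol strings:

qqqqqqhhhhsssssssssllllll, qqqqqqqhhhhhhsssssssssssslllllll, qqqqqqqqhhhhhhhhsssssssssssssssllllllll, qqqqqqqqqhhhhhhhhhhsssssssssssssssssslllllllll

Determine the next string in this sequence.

Each string has the form q^{n+3} h^{2n-2} s^{3n} l^{n+3}, where the shown terms are n = 3, 4, 5, 6.
At n = 7 the blocks have lengths 10, 12, 21, 10.

qqqqqqqqqqhhhhhhhhhhhhsssssssssssssssssssssllllllllll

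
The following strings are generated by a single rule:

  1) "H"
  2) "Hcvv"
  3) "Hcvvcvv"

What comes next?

Each term is the previous one with cvv appended.
So the next term is Hcvvcvv·cvv.

Hcvvcvvcvv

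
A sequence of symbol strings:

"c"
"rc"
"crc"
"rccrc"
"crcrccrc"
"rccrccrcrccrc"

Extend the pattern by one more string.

crcrccrcrccrccrcrccrc

This is a Fibonacci-style word recurrence s(k) = s(k−2)·s(k−1): e.g. c·rc = crc.
The next term joins crcrccrc and rccrccrcrccrc.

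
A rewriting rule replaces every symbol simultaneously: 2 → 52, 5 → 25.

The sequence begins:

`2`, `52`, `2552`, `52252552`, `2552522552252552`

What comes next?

52252552255252252552522552252552

Applying the rule to each of the 16 symbols of 2552522552252552 gives the pieces 52 25 25 52 25 52 52 25 25 52 52 25 52 25 25 52, which concatenate to the answer.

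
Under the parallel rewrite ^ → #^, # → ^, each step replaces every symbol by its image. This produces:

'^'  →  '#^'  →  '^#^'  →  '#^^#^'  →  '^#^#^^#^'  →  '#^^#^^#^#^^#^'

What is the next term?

Rewriting the 13 symbols of #^^#^^#^#^^#^ one by one yields ^ #^ #^ ^ #^ #^ ^ #^ ^ #^ #^ ^ #^; concatenated:

^#^#^^#^#^^#^^#^#^^#^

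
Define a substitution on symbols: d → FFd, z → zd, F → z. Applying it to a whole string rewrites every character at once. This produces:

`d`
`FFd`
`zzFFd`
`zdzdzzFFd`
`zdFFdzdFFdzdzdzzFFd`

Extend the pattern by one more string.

Replace each of the 19 characters of zdFFdzdFFdzdzdzzFFd in place — zd FFd z z FFd zd FFd z z FFd zd FFd zd FFd zd zd z z FFd — and concatenate.

zdFFdzzFFdzdFFdzzFFdzdFFdzdFFdzdzdzzFFd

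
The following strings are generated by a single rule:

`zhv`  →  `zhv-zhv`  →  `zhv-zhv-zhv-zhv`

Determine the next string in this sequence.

Every step duplicates the string with '-' between the halves.
Doubling zhv-zhv-zhv-zhv with '-' between the halves:

zhv-zhv-zhv-zhv-zhv-zhv-zhv-zhv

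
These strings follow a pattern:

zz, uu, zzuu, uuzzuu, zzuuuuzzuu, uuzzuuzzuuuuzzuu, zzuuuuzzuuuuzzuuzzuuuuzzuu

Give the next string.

uuzzuuzzuuuuzzuuzzuuuuzzuuuuzzuuzzuuuuzzuu

This is a Fibonacci-style word recurrence s(k) = s(k−2)·s(k−1): e.g. zz·uu = zzuu.
Continuing: uuzzuuzzuuuuzzuu · zzuuuuzzuuuuzzuuzzuuuuzzuu gives term 8.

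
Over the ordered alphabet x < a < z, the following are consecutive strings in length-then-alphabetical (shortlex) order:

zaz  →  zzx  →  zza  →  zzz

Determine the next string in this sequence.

After zzz the length-3 strings are exhausted; the first length-4 string is 4 copies of x.

xxxx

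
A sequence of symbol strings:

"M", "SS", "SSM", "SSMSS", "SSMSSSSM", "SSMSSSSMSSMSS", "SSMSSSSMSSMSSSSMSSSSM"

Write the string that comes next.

SSMSSSSMSSMSSSSMSSSSMSSMSSSSMSSMSS

Each term (from the third on) is the previous term followed by the one before it: term 3 = SS·M = SSM.
The next term joins SSMSSSSMSSMSSSSMSSSSM and SSMSSSSMSSMSS.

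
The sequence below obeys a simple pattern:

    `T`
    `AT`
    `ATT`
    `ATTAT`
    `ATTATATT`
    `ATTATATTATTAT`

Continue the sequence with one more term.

ATTATATTATTATATTATATT

This is a Fibonacci-style word recurrence s(k) = s(k−1)·s(k−2): e.g. AT·T = ATT.
The next term joins ATTATATTATTAT and ATTATATT.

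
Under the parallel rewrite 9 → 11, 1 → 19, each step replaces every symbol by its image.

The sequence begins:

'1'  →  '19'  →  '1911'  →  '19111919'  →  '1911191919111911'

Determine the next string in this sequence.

19111919191119111911191919111919

φ(1911191919111911) expands symbol-by-symbol to 19 11 19 19 19 11 19 11 19 11 19 19 19 11 19 19; joining the 16 pieces gives the next term.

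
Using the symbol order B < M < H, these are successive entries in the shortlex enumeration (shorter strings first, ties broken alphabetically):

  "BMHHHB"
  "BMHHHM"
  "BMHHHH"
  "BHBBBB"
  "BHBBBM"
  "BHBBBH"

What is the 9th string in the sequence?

Stepping forward 3 times from BHBBBH: BHBBBH → BHBBMB → BHBBMM, then the target.

BHBBMH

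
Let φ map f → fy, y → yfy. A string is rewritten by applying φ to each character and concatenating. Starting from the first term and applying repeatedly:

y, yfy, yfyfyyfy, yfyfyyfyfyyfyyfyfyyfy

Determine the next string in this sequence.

φ(yfyfyyfyfyyfyyfyfyyfy) expands symbol-by-symbol to yfy fy yfy fy yfy yfy fy yfy fy yfy yfy fy yfy yfy fy yfy fy yfy yfy fy yfy; joining the 21 pieces gives the next term.

yfyfyyfyfyyfyyfyfyyfyfyyfyyfyfyyfyyfyfyyfyfyyfyyfyfyyfy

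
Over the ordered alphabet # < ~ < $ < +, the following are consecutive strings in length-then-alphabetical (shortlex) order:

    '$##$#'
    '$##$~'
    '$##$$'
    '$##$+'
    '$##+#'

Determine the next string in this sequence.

$##+~

Treat $##+# as a base-4 numeral over the given alphabet and add one, carrying through any trailing +'s.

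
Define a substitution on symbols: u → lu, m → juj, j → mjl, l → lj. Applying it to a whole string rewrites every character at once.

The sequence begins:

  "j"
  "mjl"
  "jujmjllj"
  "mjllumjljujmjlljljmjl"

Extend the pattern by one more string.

Applying the rule to each of the 21 symbols of mjllumjljujmjlljljmjl gives the pieces juj mjl lj lj lu juj mjl lj mjl lu mjl juj mjl lj lj mjl lj mjl juj mjl lj, which concatenate to the answer.

jujmjlljljlujujmjlljmjllumjljujmjlljljmjlljmjljujmjllj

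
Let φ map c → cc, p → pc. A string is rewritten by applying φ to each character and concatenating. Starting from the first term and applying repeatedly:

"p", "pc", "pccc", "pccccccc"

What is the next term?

Rewriting each symbol of pccccccc: p→pc, c→cc, c→cc, c→cc, c→cc, c→cc, c→cc, c→cc, which concatenates to pc cc cc cc cc cc cc cc.

pccccccccccccccc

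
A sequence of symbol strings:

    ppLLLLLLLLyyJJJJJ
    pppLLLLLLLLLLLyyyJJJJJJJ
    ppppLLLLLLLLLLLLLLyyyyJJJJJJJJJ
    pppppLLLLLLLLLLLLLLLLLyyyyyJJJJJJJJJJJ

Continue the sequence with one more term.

Each string has the form p^{n} L^{3n+2} y^{n} J^{2n+1}, where the shown terms are n = 2, 3, 4, 5.
Setting n = 6 gives 6, 20, 6, 13 characters in each block.

ppppppLLLLLLLLLLLLLLLLLLLLyyyyyyJJJJJJJJJJJJJ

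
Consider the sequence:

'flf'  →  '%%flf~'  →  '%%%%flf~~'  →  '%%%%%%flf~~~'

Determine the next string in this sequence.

s(k+1) = %%·s(k)·~, so each term gains %% as a prefix and ~ as a suffix.
Applying this once more to %%%%%%flf~~~:

%%%%%%%%flf~~~~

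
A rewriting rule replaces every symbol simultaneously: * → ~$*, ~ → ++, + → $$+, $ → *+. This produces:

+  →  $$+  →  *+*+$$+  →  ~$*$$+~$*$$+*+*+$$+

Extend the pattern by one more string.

++*+~$**+*+$$+++*+~$**+*+$$+~$*$$+~$*$$+*+*+$$+

φ(~$*$$+~$*$$+*+*+$$+) expands symbol-by-symbol to ++ *+ ~$* *+ *+ $$+ ++ *+ ~$* *+ *+ $$+ ~$* $$+ ~$* $$+ *+ *+ $$+; joining the 19 pieces gives the next term.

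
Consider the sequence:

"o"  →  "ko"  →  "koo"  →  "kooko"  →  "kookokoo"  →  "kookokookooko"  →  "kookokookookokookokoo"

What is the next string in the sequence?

This is a Fibonacci-style word recurrence s(k) = s(k−1)·s(k−2): e.g. ko·o = koo.
The next term joins kookokookookokookokoo and kookokookooko.

kookokookookokookokookookokookooko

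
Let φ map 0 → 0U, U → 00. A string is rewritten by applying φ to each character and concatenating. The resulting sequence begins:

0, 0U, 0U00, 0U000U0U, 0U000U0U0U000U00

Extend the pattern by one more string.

Rewriting the 16 symbols of 0U000U0U0U000U00 one by one yields 0U 00 0U 0U 0U 00 0U 00 0U 00 0U 0U 0U 00 0U 0U; concatenated:

0U000U0U0U000U000U000U0U0U000U0U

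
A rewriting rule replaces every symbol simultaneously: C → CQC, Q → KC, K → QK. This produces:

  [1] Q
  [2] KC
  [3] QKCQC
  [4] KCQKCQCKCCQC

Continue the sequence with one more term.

Rewriting each symbol of KCQKCQCKCCQC: K→QK, C→CQC, Q→KC, K→QK, C→CQC, Q→KC, C→CQC, K→QK, C→CQC, C→CQC, Q→KC, C→CQC, which concatenates to QK CQC KC QK CQC KC CQC QK CQC CQC KC CQC.

QKCQCKCQKCQCKCCQCQKCQCCQCKCCQC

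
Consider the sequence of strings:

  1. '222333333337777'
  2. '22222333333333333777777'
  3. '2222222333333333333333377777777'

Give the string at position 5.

Reading off run lengths: 2 runs 3, 5, 7; 3 runs 8, 12, 16; 7 runs 4, 6, 8 — each is linear in n, where the shown terms are n = 2, 3, 4.
For term 5, n = 6, so the run lengths are 11, 24, 12.

22222222222333333333333333333333333777777777777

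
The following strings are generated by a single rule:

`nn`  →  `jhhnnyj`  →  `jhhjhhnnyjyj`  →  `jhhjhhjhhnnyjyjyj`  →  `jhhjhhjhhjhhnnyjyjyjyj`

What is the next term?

s(k+1) = jhh·s(k)·yj, so each term gains jhh as a prefix and yj as a suffix.
So the next term is jhh·jhhjhhjhhjhhnnyjyjyjyj·yj.

jhhjhhjhhjhhjhhnnyjyjyjyjyj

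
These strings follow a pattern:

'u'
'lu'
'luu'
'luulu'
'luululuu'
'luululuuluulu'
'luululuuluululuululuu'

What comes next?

From term 3 onward, concatenate the last term with the second-to-last: lu·u = luu, luu·lu = luulu, …
So term 8 is luululuuluululuululuu·luululuuluulu.

luululuuluululuululuuluululuuluulu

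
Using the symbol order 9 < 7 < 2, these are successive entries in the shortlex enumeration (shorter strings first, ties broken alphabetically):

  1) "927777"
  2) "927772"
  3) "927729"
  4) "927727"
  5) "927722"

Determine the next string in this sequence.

The successor of 927722 increments the rightmost position that isn't already 2 and resets every position after it to 9.

927299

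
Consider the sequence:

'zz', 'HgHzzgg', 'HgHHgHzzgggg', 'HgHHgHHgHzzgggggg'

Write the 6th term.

HgHHgHHgHHgHHgHzzgggggggggg

Each term wraps the previous one in HgH on the left and gg on the right.
From HgHHgHHgHzzgggggg, 2 further steps: HgHHgHHgHzzgggggg → HgHHgHHgHHgHzzgggggggg → (answer).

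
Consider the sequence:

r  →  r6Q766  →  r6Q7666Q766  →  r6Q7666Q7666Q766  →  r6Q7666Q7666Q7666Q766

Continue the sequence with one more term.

Each term is the previous one with 6Q766 appended.
Applying this once more to r6Q7666Q7666Q7666Q766:

r6Q7666Q7666Q7666Q7666Q766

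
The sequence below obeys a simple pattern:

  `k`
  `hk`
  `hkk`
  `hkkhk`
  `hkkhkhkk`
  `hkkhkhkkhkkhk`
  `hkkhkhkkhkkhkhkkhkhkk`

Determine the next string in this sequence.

hkkhkhkkhkkhkhkkhkhkkhkkhkhkkhkkhk

This is a Fibonacci-style word recurrence s(k) = s(k−1)·s(k−2): e.g. hk·k = hkk.
So term 8 is hkkhkhkkhkkhkhkkhkhkk·hkkhkhkkhkkhk.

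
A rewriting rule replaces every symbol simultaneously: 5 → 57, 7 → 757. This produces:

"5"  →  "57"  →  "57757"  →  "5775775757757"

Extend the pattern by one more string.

Rewriting the 13 symbols of 5775775757757 one by one yields 57 757 757 57 757 757 57 757 57 757 757 57 757; concatenated:

5775775757757757577575775775757757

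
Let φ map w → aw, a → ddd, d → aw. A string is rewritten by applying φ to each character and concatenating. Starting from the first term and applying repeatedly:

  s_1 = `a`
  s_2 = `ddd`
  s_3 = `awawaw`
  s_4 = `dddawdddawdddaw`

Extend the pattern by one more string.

awawawdddawawawawdddawawawawdddaw

Applying the rule to each of the 15 symbols of dddawdddawdddaw gives the pieces aw aw aw ddd aw aw aw aw ddd aw aw aw aw ddd aw, which concatenate to the answer.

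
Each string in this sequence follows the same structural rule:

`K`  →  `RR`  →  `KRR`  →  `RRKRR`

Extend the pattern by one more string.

This is a Fibonacci-style word recurrence s(k) = s(k−2)·s(k−1): e.g. K·RR = KRR.
So term 5 is KRR·RRKRR.

KRRRRKRR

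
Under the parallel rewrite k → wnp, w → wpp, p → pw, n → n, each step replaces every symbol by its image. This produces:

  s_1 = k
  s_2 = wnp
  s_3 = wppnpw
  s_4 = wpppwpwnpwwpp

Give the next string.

φ(wpppwpwnpwwpp) expands symbol-by-symbol to wpp pw pw pw wpp pw wpp n pw wpp wpp pw pw; joining the 13 pieces gives the next term.

wpppwpwpwwpppwwppnpwwppwpppwpw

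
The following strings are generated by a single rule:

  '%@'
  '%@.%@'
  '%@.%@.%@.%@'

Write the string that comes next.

Each string is two copies of the previous one joined by '.'.
One more doubling of %@.%@.%@.%@ gives the answer.

%@.%@.%@.%@.%@.%@.%@.%@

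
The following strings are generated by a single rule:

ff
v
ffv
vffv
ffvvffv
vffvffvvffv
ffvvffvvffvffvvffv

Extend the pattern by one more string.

This is a Fibonacci-style word recurrence s(k) = s(k−2)·s(k−1): e.g. ff·v = ffv.
The next term joins vffvffvvffv and ffvvffvvffvffvvffv.

vffvffvvffvffvvffvvffvffvvffv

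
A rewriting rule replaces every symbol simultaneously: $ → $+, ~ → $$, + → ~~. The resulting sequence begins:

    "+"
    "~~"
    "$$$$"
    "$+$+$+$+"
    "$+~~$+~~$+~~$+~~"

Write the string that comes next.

Applying the rule to each of the 16 symbols of $+~~$+~~$+~~$+~~ gives the pieces $+ ~~ $$ $$ $+ ~~ $$ $$ $+ ~~ $$ $$ $+ ~~ $$ $$, which concatenate to the answer.

$+~~$$$$$+~~$$$$$+~~$$$$$+~~$$$$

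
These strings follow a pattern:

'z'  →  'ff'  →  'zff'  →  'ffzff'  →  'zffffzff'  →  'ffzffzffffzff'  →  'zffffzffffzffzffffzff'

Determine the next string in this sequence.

ffzffzffffzffzffffzffffzffzffffzff

Each term (from the third on) is the two preceding terms concatenated in order: term 3 = z·ff = zff.
So term 8 is ffzffzffffzff·zffffzffffzffzffffzff.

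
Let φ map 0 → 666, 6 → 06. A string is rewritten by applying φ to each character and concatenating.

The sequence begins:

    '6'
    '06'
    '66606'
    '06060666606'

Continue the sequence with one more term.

Rewriting each symbol of 06060666606: 0→666, 6→06, 0→666, 6→06, 0→666, 6→06, 6→06, 6→06, 6→06, 0→666, 6→06, which concatenates to 666 06 666 06 666 06 06 06 06 666 06.

66606666066660606060666606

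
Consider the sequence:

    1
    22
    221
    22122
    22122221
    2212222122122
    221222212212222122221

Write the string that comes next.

From term 3 onward, concatenate the last term with the second-to-last: 22·1 = 221, 221·22 = 22122, …
Continuing: 221222212212222122221 · 2212222122122 gives term 8.

2212222122122221222212212222122122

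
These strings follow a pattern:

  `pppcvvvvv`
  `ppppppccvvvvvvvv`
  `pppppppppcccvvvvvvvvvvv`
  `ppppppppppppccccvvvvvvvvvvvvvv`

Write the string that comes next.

Each string has the form p^{3n} c^{n} v^{3n+2} (n = 1, 2, …).
For the next term, n = 5, so the run lengths are 15, 5, 17.

pppppppppppppppcccccvvvvvvvvvvvvvvvvv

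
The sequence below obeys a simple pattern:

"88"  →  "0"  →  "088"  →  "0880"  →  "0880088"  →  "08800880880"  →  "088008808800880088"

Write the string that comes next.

08800880880088008808800880880

From term 3 onward, concatenate the last term with the second-to-last: 0·88 = 088, 088·0 = 0880, …
So term 8 is 088008808800880088·08800880880.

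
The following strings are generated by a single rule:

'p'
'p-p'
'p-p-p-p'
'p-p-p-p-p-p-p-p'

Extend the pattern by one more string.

s(k+1) = s(k)·-·s(k) — each term doubles the last with '-' between the halves.
Doubling p-p-p-p-p-p-p-p with '-' between the halves:

p-p-p-p-p-p-p-p-p-p-p-p-p-p-p-p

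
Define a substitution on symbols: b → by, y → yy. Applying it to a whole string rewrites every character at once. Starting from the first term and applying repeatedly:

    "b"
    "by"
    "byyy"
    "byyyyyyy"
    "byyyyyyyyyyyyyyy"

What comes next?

φ(byyyyyyyyyyyyyyy) expands symbol-by-symbol to by yy yy yy yy yy yy yy yy yy yy yy yy yy yy yy; joining the 16 pieces gives the next term.

byyyyyyyyyyyyyyyyyyyyyyyyyyyyyyy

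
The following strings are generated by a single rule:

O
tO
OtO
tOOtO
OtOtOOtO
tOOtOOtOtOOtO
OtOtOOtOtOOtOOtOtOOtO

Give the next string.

From term 3 onward, concatenate the second-to-last term with the last: O·tO = OtO, tO·OtO = tOOtO, …
So term 8 is tOOtOOtOtOOtO·OtOtOOtOtOOtOOtOtOOtO.

tOOtOOtOtOOtOOtOtOOtOtOOtOOtOtOOtO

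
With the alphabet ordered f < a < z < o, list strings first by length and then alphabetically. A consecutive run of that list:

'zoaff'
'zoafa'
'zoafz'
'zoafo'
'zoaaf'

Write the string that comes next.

zoaaa

Find the rightmost character of zoaaf below o, bump it to the next letter, and reset everything to its right to f.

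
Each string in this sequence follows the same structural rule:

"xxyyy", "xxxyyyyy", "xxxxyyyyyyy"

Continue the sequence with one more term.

xxxxxyyyyyyyyy

Reading off run lengths: x runs 2, 3, 4; y runs 3, 5, 7 — each is linear in n (n = 1, 2, …).
At n = 4 the blocks have lengths 5, 9.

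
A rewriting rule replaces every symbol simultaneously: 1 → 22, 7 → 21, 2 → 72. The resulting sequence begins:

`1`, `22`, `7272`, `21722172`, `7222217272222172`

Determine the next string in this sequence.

21727272722221722172727272222172

Applying the rule to each of the 16 symbols of 7222217272222172 gives the pieces 21 72 72 72 72 22 21 72 21 72 72 72 72 22 21 72, which concatenate to the answer.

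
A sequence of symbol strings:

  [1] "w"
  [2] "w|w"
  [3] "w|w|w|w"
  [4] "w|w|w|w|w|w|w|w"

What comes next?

w|w|w|w|w|w|w|w|w|w|w|w|w|w|w|w

s(k+1) = s(k)·|·s(k) — each term doubles the last with '|' between the halves.
So the next term is two copies of w|w|w|w|w|w|w|w with '|' between the halves.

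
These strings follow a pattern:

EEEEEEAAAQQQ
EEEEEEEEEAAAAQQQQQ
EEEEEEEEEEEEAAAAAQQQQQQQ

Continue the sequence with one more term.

Each string has the form E^{3n} A^{n+1} Q^{2n-1}, where the shown terms are n = 2, 3, 4.
Setting n = 5 gives 15, 6, 9 characters in each block.

EEEEEEEEEEEEEEEAAAAAAQQQQQQQQQ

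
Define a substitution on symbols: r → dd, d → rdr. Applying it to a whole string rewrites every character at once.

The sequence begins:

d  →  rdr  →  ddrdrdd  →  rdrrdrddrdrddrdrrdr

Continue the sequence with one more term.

ddrdrddddrdrddrdrrdrddrdrddrdrrdrddrdrddddrdrdd

Replace each of the 19 characters of rdrrdrddrdrddrdrrdr in place — dd rdr dd dd rdr dd rdr rdr dd rdr dd rdr rdr dd rdr dd dd rdr dd — and concatenate.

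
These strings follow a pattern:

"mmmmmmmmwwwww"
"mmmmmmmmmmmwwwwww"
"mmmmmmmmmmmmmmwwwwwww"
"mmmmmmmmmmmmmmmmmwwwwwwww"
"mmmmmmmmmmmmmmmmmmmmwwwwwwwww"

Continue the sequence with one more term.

Reading off run lengths: m runs 8, 11, 14, 17, 20; w runs 5, 6, 7, 8, 9 — each is linear in n, where the shown terms are n = 3, 4, 5, 6, 7.
Setting n = 8 gives 23, 10 characters in each block.

mmmmmmmmmmmmmmmmmmmmmmmwwwwwwwwww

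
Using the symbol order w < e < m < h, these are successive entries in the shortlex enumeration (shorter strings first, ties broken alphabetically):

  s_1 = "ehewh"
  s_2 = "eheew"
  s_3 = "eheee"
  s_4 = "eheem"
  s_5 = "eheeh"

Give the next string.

ehemw

Find the rightmost character of eheeh below h, bump it to the next letter, and reset everything to its right to w.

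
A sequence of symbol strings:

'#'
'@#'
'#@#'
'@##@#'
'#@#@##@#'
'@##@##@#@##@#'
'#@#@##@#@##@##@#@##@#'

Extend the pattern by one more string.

@##@##@#@##@##@#@##@#@##@##@#@##@#

Each term (from the third on) is the two preceding terms concatenated in order: term 3 = #·@# = #@#.
The next term joins @##@##@#@##@# and #@#@##@#@##@##@#@##@#.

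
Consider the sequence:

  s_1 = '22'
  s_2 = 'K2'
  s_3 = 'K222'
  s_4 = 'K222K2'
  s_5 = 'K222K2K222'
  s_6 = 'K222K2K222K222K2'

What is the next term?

K222K2K222K222K2K222K2K222

From term 3 onward, concatenate the last term with the second-to-last: K2·22 = K222, K222·K2 = K222K2, …
Continuing: K222K2K222K222K2 · K222K2K222 gives term 7.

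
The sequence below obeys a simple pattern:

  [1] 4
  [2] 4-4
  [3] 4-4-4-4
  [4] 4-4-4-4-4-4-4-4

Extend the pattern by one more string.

Every step duplicates the string with '-' between the halves.
One more doubling of 4-4-4-4-4-4-4-4 gives the answer.

4-4-4-4-4-4-4-4-4-4-4-4-4-4-4-4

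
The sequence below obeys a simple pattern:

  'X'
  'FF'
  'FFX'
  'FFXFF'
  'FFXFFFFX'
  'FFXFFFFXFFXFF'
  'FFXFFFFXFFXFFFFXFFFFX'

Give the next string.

This is a Fibonacci-style word recurrence s(k) = s(k−1)·s(k−2): e.g. FF·X = FFX.
Continuing: FFXFFFFXFFXFFFFXFFFFX · FFXFFFFXFFXFF gives term 8.

FFXFFFFXFFXFFFFXFFFFXFFXFFFFXFFXFF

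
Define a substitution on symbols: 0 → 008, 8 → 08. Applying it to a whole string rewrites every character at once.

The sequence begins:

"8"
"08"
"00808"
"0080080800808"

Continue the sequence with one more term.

0080080800800808008080080080800808

Applying the rule to each of the 13 symbols of 0080080800808 gives the pieces 008 008 08 008 008 08 008 08 008 008 08 008 08, which concatenate to the answer.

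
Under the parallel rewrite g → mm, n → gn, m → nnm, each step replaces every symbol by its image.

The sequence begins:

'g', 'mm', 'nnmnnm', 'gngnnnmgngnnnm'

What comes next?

mmgnmmgngngnnnmmmgnmmgngngnnnm

Applying the rule to each of the 14 symbols of gngnnnmgngnnnm gives the pieces mm gn mm gn gn gn nnm mm gn mm gn gn gn nnm, which concatenate to the answer.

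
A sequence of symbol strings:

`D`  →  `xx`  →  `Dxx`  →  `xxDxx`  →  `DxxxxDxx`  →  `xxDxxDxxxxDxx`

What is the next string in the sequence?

DxxxxDxxxxDxxDxxxxDxx

Each term (from the third on) is the two preceding terms concatenated in order: term 3 = D·xx = Dxx.
So term 7 is DxxxxDxx·xxDxxDxxxxDxx.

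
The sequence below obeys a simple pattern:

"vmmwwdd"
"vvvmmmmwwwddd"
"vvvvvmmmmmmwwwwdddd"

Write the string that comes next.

Term n consists of 2n-1 v's, followed by 2n m's, followed by n+1 w's, followed by n+1 d's (n = 1, 2, …).
Setting n = 4 gives 7, 8, 5, 5 characters in each block.

vvvvvvvmmmmmmmmwwwwwddddd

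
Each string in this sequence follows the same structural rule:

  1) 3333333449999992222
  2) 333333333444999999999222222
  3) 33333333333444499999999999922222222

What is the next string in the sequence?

Each string has the form 3^{2n+3} 4^{n} 9^{3n} 2^{2n}, where the shown terms are n = 2, 3, 4.
Setting n = 5 gives 13, 5, 15, 10 characters in each block.

3333333333333444449999999999999992222222222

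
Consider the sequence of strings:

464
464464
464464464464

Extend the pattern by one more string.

s(k+1) = s(k)·s(k) — each term doubles the last.
So the next term is two copies of 464464464464.

464464464464464464464464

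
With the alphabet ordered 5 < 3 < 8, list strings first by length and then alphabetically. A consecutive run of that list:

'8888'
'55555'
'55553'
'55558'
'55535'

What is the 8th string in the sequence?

55585

Continuing the enumeration 3 steps past 55535: 55535 → 55533 → 55538 → (answer).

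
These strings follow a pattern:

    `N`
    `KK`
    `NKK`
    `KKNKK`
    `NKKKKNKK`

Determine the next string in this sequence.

KKNKKNKKKKNKK

This is a Fibonacci-style word recurrence s(k) = s(k−2)·s(k−1): e.g. N·KK = NKK.
Continuing: KKNKK · NKKKKNKK gives term 6.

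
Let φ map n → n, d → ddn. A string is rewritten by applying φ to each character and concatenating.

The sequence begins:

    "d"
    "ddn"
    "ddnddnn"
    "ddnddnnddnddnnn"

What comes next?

ddnddnnddnddnnnddnddnnddnddnnnn

Replace each of the 15 characters of ddnddnnddnddnnn in place — ddn ddn n ddn ddn n n ddn ddn n ddn ddn n n n — and concatenate.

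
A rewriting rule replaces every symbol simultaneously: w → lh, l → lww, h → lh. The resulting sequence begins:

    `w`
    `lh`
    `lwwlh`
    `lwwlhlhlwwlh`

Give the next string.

Rewriting each symbol of lwwlhlhlwwlh: l→lww, w→lh, w→lh, l→lww, h→lh, l→lww, h→lh, l→lww, w→lh, w→lh, l→lww, h→lh, which concatenates to lww lh lh lww lh lww lh lww lh lh lww lh.

lwwlhlhlwwlhlwwlhlwwlhlhlwwlh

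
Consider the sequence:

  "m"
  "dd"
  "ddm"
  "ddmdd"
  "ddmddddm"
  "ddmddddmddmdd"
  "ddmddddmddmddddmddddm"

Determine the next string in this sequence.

Each term (from the third on) is the previous term followed by the one before it: term 3 = dd·m = ddm.
The next term joins ddmddddmddmddddmddddm and ddmddddmddmdd.

ddmddddmddmddddmddddmddmddddmddmdd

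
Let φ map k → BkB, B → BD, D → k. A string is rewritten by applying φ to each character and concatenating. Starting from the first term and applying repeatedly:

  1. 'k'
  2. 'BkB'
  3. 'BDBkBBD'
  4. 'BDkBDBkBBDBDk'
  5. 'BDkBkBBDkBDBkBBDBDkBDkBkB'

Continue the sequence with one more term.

BDkBkBBDBkBBDBDkBkBBDkBDBkBBDBDkBDkBkBBDkBkBBDBkBBD

φ(BDkBkBBDkBDBkBBDBDkBDkBkB) expands symbol-by-symbol to BD k BkB BD BkB BD BD k BkB BD k BD BkB BD BD k BD k BkB BD k BkB BD BkB BD; joining the 25 pieces gives the next term.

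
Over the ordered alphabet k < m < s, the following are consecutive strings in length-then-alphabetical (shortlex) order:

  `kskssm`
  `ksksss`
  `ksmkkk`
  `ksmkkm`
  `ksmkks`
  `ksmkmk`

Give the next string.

ksmkmm

The successor of ksmkmk increments the rightmost position that isn't already s and resets every position after it to k.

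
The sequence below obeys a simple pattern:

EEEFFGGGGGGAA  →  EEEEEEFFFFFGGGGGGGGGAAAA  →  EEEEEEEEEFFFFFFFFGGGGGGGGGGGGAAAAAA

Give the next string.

EEEEEEEEEEEEFFFFFFFFFFFGGGGGGGGGGGGGGGAAAAAAAA

Each string has the form E^{3n} F^{3n-1} G^{3n+3} A^{2n} (n = 1, 2, …).
Setting n = 4 gives 12, 11, 15, 8 characters in each block.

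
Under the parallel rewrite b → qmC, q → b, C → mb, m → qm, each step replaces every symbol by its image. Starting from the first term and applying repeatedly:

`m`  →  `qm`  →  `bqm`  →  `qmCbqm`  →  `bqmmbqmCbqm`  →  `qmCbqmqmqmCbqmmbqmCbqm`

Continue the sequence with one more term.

Applying the rule to each of the 22 symbols of qmCbqmqmqmCbqmmbqmCbqm gives the pieces b qm mb qmC b qm b qm b qm mb qmC b qm qm qmC b qm mb qmC b qm, which concatenate to the answer.

bqmmbqmCbqmbqmbqmmbqmCbqmqmqmCbqmmbqmCbqm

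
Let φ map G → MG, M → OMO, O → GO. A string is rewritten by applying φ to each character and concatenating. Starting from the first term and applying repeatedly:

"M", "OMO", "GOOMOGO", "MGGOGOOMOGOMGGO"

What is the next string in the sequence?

Applying the rule to each of the 15 symbols of MGGOGOOMOGOMGGO gives the pieces OMO MG MG GO MG GO GO OMO GO MG GO OMO MG MG GO, which concatenate to the answer.

OMOMGMGGOMGGOGOOMOGOMGGOOMOMGMGGO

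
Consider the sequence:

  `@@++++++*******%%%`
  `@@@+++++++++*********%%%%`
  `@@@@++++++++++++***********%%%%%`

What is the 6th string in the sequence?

@@@@@@@+++++++++++++++++++++*****************%%%%%%%%

The n-th term is n @'s then 3n +'s then 2n+3 *'s then n+1 %'s, where the shown terms are n = 2, 3, 4.
For term 6, n = 7, so the run lengths are 7, 21, 17, 8.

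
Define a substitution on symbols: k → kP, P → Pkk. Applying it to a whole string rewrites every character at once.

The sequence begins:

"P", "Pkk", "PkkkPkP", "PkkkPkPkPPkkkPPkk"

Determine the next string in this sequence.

PkkkPkPkPPkkkPPkkkPPkkPkkkPkPkPPkkPkkkPkP

Replace each of the 17 characters of PkkkPkPkPPkkkPPkk in place — Pkk kP kP kP Pkk kP Pkk kP Pkk Pkk kP kP kP Pkk Pkk kP kP — and concatenate.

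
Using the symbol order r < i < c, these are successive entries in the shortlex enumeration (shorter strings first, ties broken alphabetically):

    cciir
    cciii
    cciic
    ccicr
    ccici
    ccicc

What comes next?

cccrr

Treat ccicc as a base-3 numeral over the given alphabet and add one, carrying through any trailing c's.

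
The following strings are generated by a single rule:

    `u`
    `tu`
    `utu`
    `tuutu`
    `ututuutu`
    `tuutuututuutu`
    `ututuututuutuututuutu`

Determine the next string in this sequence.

This is a Fibonacci-style word recurrence s(k) = s(k−2)·s(k−1): e.g. u·tu = utu.
Continuing: tuutuututuutu · ututuututuutuututuutu gives term 8.

tuutuututuutuututuututuutuututuutu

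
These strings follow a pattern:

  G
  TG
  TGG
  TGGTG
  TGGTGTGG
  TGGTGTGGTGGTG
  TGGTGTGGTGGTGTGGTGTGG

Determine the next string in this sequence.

TGGTGTGGTGGTGTGGTGTGGTGGTGTGGTGGTG

From term 3 onward, concatenate the last term with the second-to-last: TG·G = TGG, TGG·TG = TGGTG, …
So term 8 is TGGTGTGGTGGTGTGGTGTGG·TGGTGTGGTGGTG.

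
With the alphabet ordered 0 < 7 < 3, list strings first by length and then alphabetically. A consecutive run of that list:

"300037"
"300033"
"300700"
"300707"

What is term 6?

300770

Continuing the enumeration 2 steps past 300707: 300707 → 300703 → (answer).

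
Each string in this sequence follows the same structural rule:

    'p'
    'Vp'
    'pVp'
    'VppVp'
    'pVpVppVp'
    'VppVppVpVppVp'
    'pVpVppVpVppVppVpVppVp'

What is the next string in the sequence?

VppVppVpVppVppVpVppVpVppVppVpVppVp

This is a Fibonacci-style word recurrence s(k) = s(k−2)·s(k−1): e.g. p·Vp = pVp.
The next term joins VppVppVpVppVp and pVpVppVpVppVppVpVppVp.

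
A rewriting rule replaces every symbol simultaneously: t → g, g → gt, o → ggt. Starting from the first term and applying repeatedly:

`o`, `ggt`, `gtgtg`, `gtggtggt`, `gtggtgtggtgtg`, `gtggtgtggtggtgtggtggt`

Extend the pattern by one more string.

Rewriting the 21 symbols of gtggtgtggtggtgtggtggt one by one yields gt g gt gt g gt g gt gt g gt gt g gt g gt gt g gt gt g; concatenated:

gtggtgtggtggtgtggtgtggtggtgtggtgtg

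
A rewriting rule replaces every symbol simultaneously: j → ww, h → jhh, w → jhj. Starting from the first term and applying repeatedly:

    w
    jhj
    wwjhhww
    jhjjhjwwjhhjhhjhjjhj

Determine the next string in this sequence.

wwjhhwwwwjhhwwjhjjhjwwjhhjhhwwjhhjhhwwjhhwwwwjhhww

φ(jhjjhjwwjhhjhhjhjjhj) expands symbol-by-symbol to ww jhh ww ww jhh ww jhj jhj ww jhh jhh ww jhh jhh ww jhh ww ww jhh ww; joining the 20 pieces gives the next term.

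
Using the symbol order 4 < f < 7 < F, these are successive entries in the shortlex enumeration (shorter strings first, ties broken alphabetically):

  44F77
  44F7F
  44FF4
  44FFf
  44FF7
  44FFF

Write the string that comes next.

Find the rightmost character of 44FFF below F, bump it to the next letter, and reset everything to its right to 4.

4f444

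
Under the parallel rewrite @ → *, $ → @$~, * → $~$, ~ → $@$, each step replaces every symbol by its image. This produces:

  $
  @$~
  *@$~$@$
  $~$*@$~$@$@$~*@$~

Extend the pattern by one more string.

Replace each of the 17 characters of $~$*@$~$@$@$~*@$~ in place — @$~ $@$ @$~ $~$ * @$~ $@$ @$~ * @$~ * @$~ $@$ $~$ * @$~ $@$ — and concatenate.

@$~$@$@$~$~$*@$~$@$@$~*@$~*@$~$@$$~$*@$~$@$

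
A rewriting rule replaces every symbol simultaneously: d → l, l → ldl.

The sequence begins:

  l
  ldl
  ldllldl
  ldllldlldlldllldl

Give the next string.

ldllldlldlldllldlldllldlldllldlldlldllldl

φ(ldllldlldlldllldl) expands symbol-by-symbol to ldl l ldl ldl ldl l ldl ldl l ldl ldl l ldl ldl ldl l ldl; joining the 17 pieces gives the next term.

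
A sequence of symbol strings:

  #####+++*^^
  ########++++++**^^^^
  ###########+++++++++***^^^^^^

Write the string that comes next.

##############++++++++++++****^^^^^^^^

Reading off run lengths: # runs 5, 8, 11; + runs 3, 6, 9; * runs 1, 2, 3; ^ runs 2, 4, 6 — each is linear in n (n = 1, 2, …).
Setting n = 4 gives 14, 12, 4, 8 characters in each block.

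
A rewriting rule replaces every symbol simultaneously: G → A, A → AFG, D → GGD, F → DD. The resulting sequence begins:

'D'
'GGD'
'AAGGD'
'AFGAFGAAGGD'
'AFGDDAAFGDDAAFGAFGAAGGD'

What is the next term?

AFGDDAGGDGGDAFGAFGDDAGGDGGDAFGAFGDDAAFGDDAAFGAFGAAGGD

Applying the rule to each of the 23 symbols of AFGDDAAFGDDAAFGAFGAAGGD gives the pieces AFG DD A GGD GGD AFG AFG DD A GGD GGD AFG AFG DD A AFG DD A AFG AFG A A GGD, which concatenate to the answer.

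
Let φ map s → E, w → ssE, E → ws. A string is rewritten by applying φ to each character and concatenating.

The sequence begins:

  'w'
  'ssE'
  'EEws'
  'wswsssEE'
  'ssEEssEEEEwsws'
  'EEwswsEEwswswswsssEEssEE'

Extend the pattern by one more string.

Applying the rule to each of the 24 symbols of EEwswsEEwswswswsssEEssEE gives the pieces ws ws ssE E ssE E ws ws ssE E ssE E ssE E ssE E E E ws ws E E ws ws, which concatenate to the answer.

wswsssEEssEEwswsssEEssEEssEEssEEEEwswsEEwsws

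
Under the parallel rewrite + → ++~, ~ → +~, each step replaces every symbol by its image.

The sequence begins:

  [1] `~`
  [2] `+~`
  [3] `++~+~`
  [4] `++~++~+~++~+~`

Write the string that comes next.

++~++~+~++~++~+~++~+~++~++~+~++~+~

Applying the rule to each of the 13 symbols of ++~++~+~++~+~ gives the pieces ++~ ++~ +~ ++~ ++~ +~ ++~ +~ ++~ ++~ +~ ++~ +~, which concatenate to the answer.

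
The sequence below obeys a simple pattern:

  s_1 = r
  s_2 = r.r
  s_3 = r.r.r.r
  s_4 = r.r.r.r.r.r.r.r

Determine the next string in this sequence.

s(k+1) = s(k)·.·s(k) — each term doubles the last with '.' between the halves.
Doubling r.r.r.r.r.r.r.r with '.' between the halves:

r.r.r.r.r.r.r.r.r.r.r.r.r.r.r.r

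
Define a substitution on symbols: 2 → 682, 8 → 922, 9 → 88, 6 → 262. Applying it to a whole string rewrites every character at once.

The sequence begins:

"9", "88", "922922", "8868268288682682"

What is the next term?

922922262922682262922682922922262922682262922682

Replace each of the 16 characters of 8868268288682682 in place — 922 922 262 922 682 262 922 682 922 922 262 922 682 262 922 682 — and concatenate.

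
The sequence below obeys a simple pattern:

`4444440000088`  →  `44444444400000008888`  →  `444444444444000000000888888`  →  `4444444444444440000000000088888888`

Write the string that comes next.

Term n consists of 3n+3 4's, followed by 2n+3 0's, followed by 2n 8's (n = 1, 2, …).
For the next term, n = 5, so the run lengths are 18, 13, 10.

44444444444444444400000000000008888888888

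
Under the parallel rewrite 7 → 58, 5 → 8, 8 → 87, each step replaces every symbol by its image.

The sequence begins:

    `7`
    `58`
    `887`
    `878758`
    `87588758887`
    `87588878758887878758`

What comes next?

8758887878758875888787875887588758887

φ(87588878758887878758) expands symbol-by-symbol to 87 58 8 87 87 87 58 87 58 8 87 87 87 58 87 58 87 58 8 87; joining the 20 pieces gives the next term.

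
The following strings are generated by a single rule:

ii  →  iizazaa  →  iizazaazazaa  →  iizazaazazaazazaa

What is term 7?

iizazaazazaazazaazazaazazaazazaa

Each term is the previous one with zazaa appended.
From iizazaazazaazazaa, 3 further steps: iizazaazazaazazaa → iizazaazazaazazaazazaa → iizazaazazaazazaazazaazazaa → (answer).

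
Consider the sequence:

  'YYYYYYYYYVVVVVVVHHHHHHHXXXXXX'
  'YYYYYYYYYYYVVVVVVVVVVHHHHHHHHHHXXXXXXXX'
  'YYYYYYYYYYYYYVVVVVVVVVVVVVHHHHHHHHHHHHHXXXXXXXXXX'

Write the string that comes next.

YYYYYYYYYYYYYYYVVVVVVVVVVVVVVVVHHHHHHHHHHHHHHHHXXXXXXXXXXXX

The n-th term is 2n+3 Y's then 3n-2 V's then 3n-2 H's then 2n X's, where the shown terms are n = 3, 4, 5.
For the next term, n = 6, so the run lengths are 15, 16, 16, 12.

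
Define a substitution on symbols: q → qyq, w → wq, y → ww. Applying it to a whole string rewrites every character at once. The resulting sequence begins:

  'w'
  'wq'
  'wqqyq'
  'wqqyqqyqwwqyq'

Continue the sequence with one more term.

Rewriting the 13 symbols of wqqyqqyqwwqyq one by one yields wq qyq qyq ww qyq qyq ww qyq wq wq qyq ww qyq; concatenated:

wqqyqqyqwwqyqqyqwwqyqwqwqqyqwwqyq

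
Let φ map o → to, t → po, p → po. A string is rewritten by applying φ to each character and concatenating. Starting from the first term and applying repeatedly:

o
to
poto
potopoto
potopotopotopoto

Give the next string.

Replace each of the 16 characters of potopotopotopoto in place — po to po to po to po to po to po to po to po to — and concatenate.

potopotopotopotopotopotopotopoto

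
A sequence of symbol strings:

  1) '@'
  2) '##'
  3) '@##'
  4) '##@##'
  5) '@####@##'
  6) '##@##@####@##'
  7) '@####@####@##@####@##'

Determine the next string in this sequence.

##@##@####@##@####@####@##@####@##

From term 3 onward, concatenate the second-to-last term with the last: @·## = @##, ##·@## = ##@##, …
So term 8 is ##@##@####@##·@####@####@##@####@##.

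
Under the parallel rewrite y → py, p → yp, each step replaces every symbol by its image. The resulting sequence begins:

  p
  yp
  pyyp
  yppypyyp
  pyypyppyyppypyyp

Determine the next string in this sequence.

Rewriting the 16 symbols of pyypyppyyppypyyp one by one yields yp py py yp py yp yp py py yp yp py yp py py yp; concatenated:

yppypyyppyypyppypyypyppyyppypyyp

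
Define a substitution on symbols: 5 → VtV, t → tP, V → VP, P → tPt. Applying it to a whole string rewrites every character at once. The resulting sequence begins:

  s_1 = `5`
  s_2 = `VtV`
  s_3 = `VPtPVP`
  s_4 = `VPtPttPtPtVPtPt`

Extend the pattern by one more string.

VPtPttPtPttPtPtPttPtPttPVPtPttPtPttP

Replace each of the 15 characters of VPtPttPtPtVPtPt in place — VP tPt tP tPt tP tP tPt tP tPt tP VP tPt tP tPt tP — and concatenate.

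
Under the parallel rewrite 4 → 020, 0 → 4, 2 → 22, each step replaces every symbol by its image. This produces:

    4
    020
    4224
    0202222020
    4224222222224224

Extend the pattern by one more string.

020222202022222222222222220202222020

Replace each of the 16 characters of 4224222222224224 in place — 020 22 22 020 22 22 22 22 22 22 22 22 020 22 22 020 — and concatenate.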